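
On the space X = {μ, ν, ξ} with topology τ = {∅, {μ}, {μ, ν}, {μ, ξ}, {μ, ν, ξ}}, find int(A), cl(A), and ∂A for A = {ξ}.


int(A) = ∅, cl(A) = {ξ}, ∂A = {ξ}.

Closed sets in (X, τ) are complements of opens:
  closed(X, τ) = {∅, {ν}, {ξ}, {ν, ξ}, {μ, ν, ξ}}.
int(A) = ⋃ {U ∈ τ : U ⊆ A}. Opens contained in A: ∅.
Taking the union of these: int(A) = ∅.
cl(A) = ⋂ {C closed : A ⊆ C}. Closed sets containing A: {ξ}, {ν, ξ}, {μ, ν, ξ}.
Intersecting these: cl(A) = {ξ}.
∂A = cl(A) ∖ int(A) = {ξ} ∖ ∅ = {ξ}.


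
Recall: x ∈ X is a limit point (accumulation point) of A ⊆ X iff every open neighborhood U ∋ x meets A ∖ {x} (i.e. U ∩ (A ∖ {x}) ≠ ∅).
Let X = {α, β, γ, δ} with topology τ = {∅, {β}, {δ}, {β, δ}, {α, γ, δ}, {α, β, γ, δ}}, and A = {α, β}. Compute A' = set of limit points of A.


A' = {γ}

For each x ∈ X, list the open sets U ∈ τ with x ∈ U, then check whether U ∩ (A ∖ {x}) ≠ ∅ for every such U.
  x = α: open {α, γ, δ} ∋ x has {α, γ, δ} ∩ (A ∖ {α}) = ∅, so x is NOT a limit point.
  x = β: open {β} ∋ x has {β} ∩ (A ∖ {β}) = ∅, so x is NOT a limit point.
  x = γ: opens ∋ x are {α, γ, δ}, {α, β, γ, δ}; each meets A ∖ {γ}, so x IS a limit point.
  x = δ: open {δ} ∋ x has {δ} ∩ (A ∖ {δ}) = ∅, so x is NOT a limit point.
Collecting: A' = {γ}.


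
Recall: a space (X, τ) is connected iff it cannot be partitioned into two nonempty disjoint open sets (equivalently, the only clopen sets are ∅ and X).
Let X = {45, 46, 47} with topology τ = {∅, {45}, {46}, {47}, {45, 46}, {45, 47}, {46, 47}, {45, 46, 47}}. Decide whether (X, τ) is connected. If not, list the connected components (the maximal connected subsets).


(X, τ) is disconnected; components = [{45}, {46}, {47}].

Find clopen sets (U ∈ τ with X ∖ U ∈ τ):
  U = ∅, X ∖ U = {45, 46, 47} — both open, so U is clopen.
  U = {45}, X ∖ U = {46, 47} — both open, so U is clopen.
  U = {46}, X ∖ U = {45, 47} — both open, so U is clopen.
  U = {47}, X ∖ U = {45, 46} — both open, so U is clopen.
  U = {45, 46}, X ∖ U = {47} — both open, so U is clopen.
  U = {45, 47}, X ∖ U = {46} — both open, so U is clopen.
  U = {46, 47}, X ∖ U = {45} — both open, so U is clopen.
  U = {45, 46, 47}, X ∖ U = ∅ — both open, so U is clopen.
Nontrivial clopen(s) exist: e.g. {46, 47}. So (X, τ) is disconnected.
Compute connected components by grouping points that agree on all clopens:
  component: {45}
  component: {46}
  component: {47}


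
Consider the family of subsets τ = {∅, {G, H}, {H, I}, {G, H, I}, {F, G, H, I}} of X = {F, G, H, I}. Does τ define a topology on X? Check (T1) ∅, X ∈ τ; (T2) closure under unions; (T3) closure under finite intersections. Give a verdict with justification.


τ is NOT a topology on X.

Axiom (T1): ∅ ∈ τ? Yes; X ∈ τ? Yes.
Axiom (T2/T3): check pairwise unions and intersections of members of τ.
Counterexample for (T3): {G, H} ∩ {H, I} = {H} ∉ τ. Therefore τ is NOT a topology.


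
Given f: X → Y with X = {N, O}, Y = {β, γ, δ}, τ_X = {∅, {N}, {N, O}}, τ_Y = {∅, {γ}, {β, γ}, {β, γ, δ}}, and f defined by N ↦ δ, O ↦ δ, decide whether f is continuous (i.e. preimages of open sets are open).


f IS continuous.

Compute f^{-1}(U) for each U ∈ τ_Y:
  U = ∅: f^{-1}(U) = ∅ ∈ τ_X ✓.
  U = {γ}: f^{-1}(U) = ∅ ∈ τ_X ✓.
  U = {β, γ}: f^{-1}(U) = ∅ ∈ τ_X ✓.
  U = {β, γ, δ}: f^{-1}(U) = {N, O} ∈ τ_X ✓.
Every preimage lies in τ_X, so f IS continuous.


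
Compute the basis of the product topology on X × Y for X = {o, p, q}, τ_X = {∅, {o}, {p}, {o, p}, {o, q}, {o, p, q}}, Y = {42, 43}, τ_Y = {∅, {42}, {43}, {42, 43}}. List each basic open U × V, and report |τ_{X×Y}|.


Basis B = {∅ × ∅, {o} × {42}, {o} × {43}, {p} × {42}, {p} × {43}, {o} × {42, 43}, {o, p} × {42}, {o, q} × {42}, {o, p} × {43}, {o, q} × {43}, {p} × {42, 43}, {o, p, q} × {42}, {o, p, q} × {43}, {o, p} × {42, 43}, {o, q} × {42, 43}, {o, p, q} × {42, 43}}; |τ_{X×Y}| = 36.

Enumerate products U × V with U ∈ τ_X, V ∈ τ_Y (deduplicated):
  ∅ × ∅ = {} (∅)
  {o} × {42} = {(o,42)}
  {o} × {43} = {(o,43)}
  {p} × {42} = {(p,42)}
  {p} × {43} = {(p,43)}
  {o} × {42, 43} = {(o,42), (o,43)}
  {o, p} × {42} = {(o,42), (p,42)}
  {o, q} × {42} = {(o,42), (q,42)}
  {o, p} × {43} = {(o,43), (p,43)}
  {o, q} × {43} = {(o,43), (q,43)}
  {p} × {42, 43} = {(p,42), (p,43)}
  {o, p, q} × {42} = {(o,42), (p,42), (q,42)}
  {o, p, q} × {43} = {(o,43), (p,43), (q,43)}
  {o, p} × {42, 43} = {(o,42), (o,43), (p,42), (p,43)}
  {o, q} × {42, 43} = {(o,42), (o,43), (q,42), (q,43)}
  {o, p, q} × {42, 43} = {(o,42), (o,43), (p,42), (p,43), (q,42), (q,43)}
These 16 distinct sets form the basis B.
Close under arbitrary unions to get τ_{X×Y}; counting gives |τ_{X×Y}| = 36.


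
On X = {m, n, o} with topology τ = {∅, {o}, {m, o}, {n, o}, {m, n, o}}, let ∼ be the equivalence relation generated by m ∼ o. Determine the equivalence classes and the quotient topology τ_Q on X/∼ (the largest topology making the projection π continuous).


X/∼ = {[m=o], [n]}; |τ_Q| = 3.

Equivalence classes: [m=o], [n].
Quotient map π: X → X/∼ sends m ↦ [m=o], n ↦ [n], o ↦ [m=o].
For each subset V ⊆ X/∼, compute π^{-1}(V) ⊆ X and check whether π^{-1}(V) ∈ τ. V is open in τ_Q iff π^{-1}(V) ∈ τ.
  V = {}: π^{-1}(V) = ∅ ∈ τ ✓.
  V = {[m=o]}: π^{-1}(V) = {m, o} ∈ τ ✓.
  V = {[n]}: π^{-1}(V) = {n} ∉ τ ✗.
  V = {[m=o], [n]}: π^{-1}(V) = {m, n, o} ∈ τ ✓.
Open sets in the quotient: τ_Q = {{}, {[m=o]}, {[m=o], [n]}} (3 elements).


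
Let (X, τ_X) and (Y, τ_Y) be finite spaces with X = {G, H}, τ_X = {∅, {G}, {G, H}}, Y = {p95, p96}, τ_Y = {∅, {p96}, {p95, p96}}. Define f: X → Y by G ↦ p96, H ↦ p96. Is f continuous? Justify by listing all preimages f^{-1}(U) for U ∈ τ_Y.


f IS continuous.

Compute f^{-1}(U) for each U ∈ τ_Y:
  U = ∅: f^{-1}(U) = ∅ ∈ τ_X ✓.
  U = {p96}: f^{-1}(U) = {G, H} ∈ τ_X ✓.
  U = {p95, p96}: f^{-1}(U) = {G, H} ∈ τ_X ✓.
Every preimage lies in τ_X, so f IS continuous.


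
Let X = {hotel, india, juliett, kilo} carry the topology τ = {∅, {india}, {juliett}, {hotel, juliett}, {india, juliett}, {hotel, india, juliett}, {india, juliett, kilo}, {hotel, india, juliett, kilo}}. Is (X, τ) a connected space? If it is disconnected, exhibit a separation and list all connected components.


(X, τ) is connected.

Find clopen sets (U ∈ τ with X ∖ U ∈ τ):
  U = ∅, X ∖ U = {hotel, india, juliett, kilo} — both open, so U is clopen.
  U = {hotel, india, juliett, kilo}, X ∖ U = ∅ — both open, so U is clopen.
Only trivial clopens (∅ and X) exist, so (X, τ) is connected.
Compute connected components by grouping points that agree on all clopens:
  component: {hotel, india, juliett, kilo}


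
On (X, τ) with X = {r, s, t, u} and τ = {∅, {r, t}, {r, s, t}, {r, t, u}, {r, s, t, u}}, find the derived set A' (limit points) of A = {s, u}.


A' = ∅

For each x ∈ X, list the open sets U ∈ τ with x ∈ U, then check whether U ∩ (A ∖ {x}) ≠ ∅ for every such U.
  x = r: open {r, t} ∋ x has {r, t} ∩ (A ∖ {r}) = ∅, so x is NOT a limit point.
  x = s: open {r, s, t} ∋ x has {r, s, t} ∩ (A ∖ {s}) = ∅, so x is NOT a limit point.
  x = t: open {r, t} ∋ x has {r, t} ∩ (A ∖ {t}) = ∅, so x is NOT a limit point.
  x = u: open {r, t, u} ∋ x has {r, t, u} ∩ (A ∖ {u}) = ∅, so x is NOT a limit point.
Collecting: A' = ∅.


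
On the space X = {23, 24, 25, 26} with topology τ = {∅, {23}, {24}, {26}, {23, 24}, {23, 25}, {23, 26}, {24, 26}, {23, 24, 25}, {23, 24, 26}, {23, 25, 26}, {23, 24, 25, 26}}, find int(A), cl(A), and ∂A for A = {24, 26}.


int(A) = {24, 26}, cl(A) = {24, 26}, ∂A = ∅.

Closed sets in (X, τ) are complements of opens:
  closed(X, τ) = {∅, {24}, {25}, {26}, {23, 25}, {24, 25}, {24, 26}, {25, 26}, {23, 24, 25}, {23, 25, 26}, {24, 25, 26}, {23, 24, 25, 26}}.
int(A) = ⋃ {U ∈ τ : U ⊆ A}. Opens contained in A: ∅, {24}, {26}, {24, 26}.
Taking the union of these: int(A) = {24, 26}.
cl(A) = ⋂ {C closed : A ⊆ C}. Closed sets containing A: {24, 26}, {24, 25, 26}, {23, 24, 25, 26}.
Intersecting these: cl(A) = {24, 26}.
∂A = cl(A) ∖ int(A) = {24, 26} ∖ {24, 26} = ∅.


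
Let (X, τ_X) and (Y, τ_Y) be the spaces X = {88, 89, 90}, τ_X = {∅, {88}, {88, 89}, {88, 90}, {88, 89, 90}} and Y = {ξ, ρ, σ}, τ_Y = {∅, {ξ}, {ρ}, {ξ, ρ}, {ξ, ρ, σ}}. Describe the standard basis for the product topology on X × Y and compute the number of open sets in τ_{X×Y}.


Basis B = {∅ × ∅, {88} × {ξ}, {88} × {ρ}, {88} × {ξ, ρ}, {88, 89} × {ξ}, {88, 90} × {ξ}, {88, 89} × {ρ}, {88, 90} × {ρ}, {88} × {ξ, ρ, σ}, {88, 89, 90} × {ξ}, {88, 89, 90} × {ρ}, {88, 89} × {ξ, ρ}, {88, 90} × {ξ, ρ}, {88, 89} × {ξ, ρ, σ}, {88, 90} × {ξ, ρ, σ}, {88, 89, 90} × {ξ, ρ}, {88, 89, 90} × {ξ, ρ, σ}}; |τ_{X×Y}| = 50.

Enumerate products U × V with U ∈ τ_X, V ∈ τ_Y (deduplicated):
  ∅ × ∅ = {} (∅)
  {88} × {ξ} = {(88,ξ)}
  {88} × {ρ} = {(88,ρ)}
  {88} × {ξ, ρ} = {(88,ξ), (88,ρ)}
  {88, 89} × {ξ} = {(88,ξ), (89,ξ)}
  {88, 90} × {ξ} = {(88,ξ), (90,ξ)}
  {88, 89} × {ρ} = {(88,ρ), (89,ρ)}
  {88, 90} × {ρ} = {(88,ρ), (90,ρ)}
  {88} × {ξ, ρ, σ} = {(88,ξ), (88,ρ), (88,σ)}
  {88, 89, 90} × {ξ} = {(88,ξ), (89,ξ), (90,ξ)}
  {88, 89, 90} × {ρ} = {(88,ρ), (89,ρ), (90,ρ)}
  {88, 89} × {ξ, ρ} = {(88,ξ), (88,ρ), (89,ξ), (89,ρ)}
  {88, 90} × {ξ, ρ} = {(88,ξ), (88,ρ), (90,ξ), (90,ρ)}
  {88, 89} × {ξ, ρ, σ} = {(88,ξ), (88,ρ), (88,σ), (89,ξ), (89,ρ), (89,σ)}
  {88, 90} × {ξ, ρ, σ} = {(88,ξ), (88,ρ), (88,σ), (90,ξ), (90,ρ), (90,σ)}
  {88, 89, 90} × {ξ, ρ} = {(88,ξ), (88,ρ), (89,ξ), (89,ρ), (90,ξ), (90,ρ)}
  {88, 89, 90} × {ξ, ρ, σ} = {(88,ξ), (88,ρ), (88,σ), (89,ξ), (89,ρ), (89,σ), (90,ξ), (90,ρ), (90,σ)}
These 17 distinct sets form the basis B.
Close under arbitrary unions to get τ_{X×Y}; counting gives |τ_{X×Y}| = 50.


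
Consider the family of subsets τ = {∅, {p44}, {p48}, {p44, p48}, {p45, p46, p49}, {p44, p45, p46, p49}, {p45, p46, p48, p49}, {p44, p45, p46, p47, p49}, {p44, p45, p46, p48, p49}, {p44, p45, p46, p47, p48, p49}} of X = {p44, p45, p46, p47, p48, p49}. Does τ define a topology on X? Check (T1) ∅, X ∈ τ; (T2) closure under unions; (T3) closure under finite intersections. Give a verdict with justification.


τ IS a topology on X.

Axiom (T1): ∅ ∈ τ? Yes; X ∈ τ? Yes.
Axiom (T2/T3): check pairwise unions and intersections of members of τ.
All pairwise intersections and unions checked — each lies in τ. Therefore τ satisfies (T1), (T2), (T3): it IS a topology on X.


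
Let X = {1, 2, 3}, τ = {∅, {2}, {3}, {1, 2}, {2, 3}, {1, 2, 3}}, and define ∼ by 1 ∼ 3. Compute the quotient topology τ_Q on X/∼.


X/∼ = {[1=3], [2]}; |τ_Q| = 3.

Equivalence classes: [1=3], [2].
Quotient map π: X → X/∼ sends 1 ↦ [1=3], 2 ↦ [2], 3 ↦ [1=3].
For each subset V ⊆ X/∼, compute π^{-1}(V) ⊆ X and check whether π^{-1}(V) ∈ τ. V is open in τ_Q iff π^{-1}(V) ∈ τ.
  V = {}: π^{-1}(V) = ∅ ∈ τ ✓.
  V = {[1=3]}: π^{-1}(V) = {1, 3} ∉ τ ✗.
  V = {[2]}: π^{-1}(V) = {2} ∈ τ ✓.
  V = {[1=3], [2]}: π^{-1}(V) = {1, 2, 3} ∈ τ ✓.
Open sets in the quotient: τ_Q = {{}, {[2]}, {[1=3], [2]}} (3 elements).


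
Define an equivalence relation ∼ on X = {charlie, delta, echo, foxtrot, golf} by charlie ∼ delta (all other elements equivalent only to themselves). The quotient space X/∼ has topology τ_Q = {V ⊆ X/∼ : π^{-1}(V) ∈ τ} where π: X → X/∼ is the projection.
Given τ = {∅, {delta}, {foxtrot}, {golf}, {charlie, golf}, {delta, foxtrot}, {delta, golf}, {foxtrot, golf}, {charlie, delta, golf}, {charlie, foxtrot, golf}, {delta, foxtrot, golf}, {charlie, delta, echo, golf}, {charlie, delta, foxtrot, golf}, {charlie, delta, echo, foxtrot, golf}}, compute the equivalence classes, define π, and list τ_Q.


X/∼ = {[charlie=delta], [echo], [foxtrot], [golf]}; |τ_Q| = 8.

Equivalence classes: [charlie=delta], [echo], [foxtrot], [golf].
Quotient map π: X → X/∼ sends charlie ↦ [charlie=delta], delta ↦ [charlie=delta], echo ↦ [echo], foxtrot ↦ [foxtrot], golf ↦ [golf].
For each subset V ⊆ X/∼, compute π^{-1}(V) ⊆ X and check whether π^{-1}(V) ∈ τ. V is open in τ_Q iff π^{-1}(V) ∈ τ.
  V = {}: π^{-1}(V) = ∅ ∈ τ ✓.
  V = {[charlie=delta]}: π^{-1}(V) = {charlie, delta} ∉ τ ✗.
  V = {[echo]}: π^{-1}(V) = {echo} ∉ τ ✗.
  V = {[charlie=delta], [echo]}: π^{-1}(V) = {charlie, delta, echo} ∉ τ ✗.
  V = {[foxtrot]}: π^{-1}(V) = {foxtrot} ∈ τ ✓.
  V = {[charlie=delta], [foxtrot]}: π^{-1}(V) = {charlie, delta, foxtrot} ∉ τ ✗.
  V = {[echo], [foxtrot]}: π^{-1}(V) = {echo, foxtrot} ∉ τ ✗.
  V = {[charlie=delta], [echo], [foxtrot]}: π^{-1}(V) = {charlie, delta, echo, foxtrot} ∉ τ ✗.
  V = {[golf]}: π^{-1}(V) = {golf} ∈ τ ✓.
  V = {[charlie=delta], [golf]}: π^{-1}(V) = {charlie, delta, golf} ∈ τ ✓.
  V = {[echo], [golf]}: π^{-1}(V) = {echo, golf} ∉ τ ✗.
  V = {[charlie=delta], [echo], [golf]}: π^{-1}(V) = {charlie, delta, echo, golf} ∈ τ ✓.
  V = {[foxtrot], [golf]}: π^{-1}(V) = {foxtrot, golf} ∈ τ ✓.
  V = {[charlie=delta], [foxtrot], [golf]}: π^{-1}(V) = {charlie, delta, foxtrot, golf} ∈ τ ✓.
  V = {[echo], [foxtrot], [golf]}: π^{-1}(V) = {echo, foxtrot, golf} ∉ τ ✗.
  V = {[charlie=delta], [echo], [foxtrot], [golf]}: π^{-1}(V) = {charlie, delta, echo, foxtrot, golf} ∈ τ ✓.
Open sets in the quotient: τ_Q = {{}, {[foxtrot]}, {[golf]}, {[charlie=delta], [golf]}, {[charlie=delta], [echo], [golf]}, {[foxtrot], [golf]}, {[charlie=delta], [foxtrot], [golf]}, {[charlie=delta], [echo], [foxtrot], [golf]}} (8 elements).


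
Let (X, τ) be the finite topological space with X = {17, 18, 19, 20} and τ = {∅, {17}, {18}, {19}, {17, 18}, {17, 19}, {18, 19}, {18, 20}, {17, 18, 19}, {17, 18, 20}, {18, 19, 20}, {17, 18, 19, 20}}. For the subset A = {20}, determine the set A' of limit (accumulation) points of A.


A' = ∅

For each x ∈ X, list the open sets U ∈ τ with x ∈ U, then check whether U ∩ (A ∖ {x}) ≠ ∅ for every such U.
  x = 17: open {17} ∋ x has {17} ∩ (A ∖ {17}) = ∅, so x is NOT a limit point.
  x = 18: open {18} ∋ x has {18} ∩ (A ∖ {18}) = ∅, so x is NOT a limit point.
  x = 19: open {19} ∋ x has {19} ∩ (A ∖ {19}) = ∅, so x is NOT a limit point.
  x = 20: open {18, 20} ∋ x has {18, 20} ∩ (A ∖ {20}) = ∅, so x is NOT a limit point.
Collecting: A' = ∅.


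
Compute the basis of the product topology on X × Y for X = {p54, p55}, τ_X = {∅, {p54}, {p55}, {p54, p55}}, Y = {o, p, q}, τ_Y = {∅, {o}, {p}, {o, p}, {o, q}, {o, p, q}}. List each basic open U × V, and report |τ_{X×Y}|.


Basis B = {∅ × ∅, {p54} × {o}, {p54} × {p}, {p55} × {o}, {p55} × {p}, {p54} × {o, p}, {p54} × {o, q}, {p54, p55} × {o}, {p54, p55} × {p}, {p55} × {o, p}, {p55} × {o, q}, {p54} × {o, p, q}, {p55} × {o, p, q}, {p54, p55} × {o, p}, {p54, p55} × {o, q}, {p54, p55} × {o, p, q}}; |τ_{X×Y}| = 36.

Enumerate products U × V with U ∈ τ_X, V ∈ τ_Y (deduplicated):
  ∅ × ∅ = {} (∅)
  {p54} × {o} = {(p54,o)}
  {p54} × {p} = {(p54,p)}
  {p55} × {o} = {(p55,o)}
  {p55} × {p} = {(p55,p)}
  {p54} × {o, p} = {(p54,o), (p54,p)}
  {p54} × {o, q} = {(p54,o), (p54,q)}
  {p54, p55} × {o} = {(p54,o), (p55,o)}
  {p54, p55} × {p} = {(p54,p), (p55,p)}
  {p55} × {o, p} = {(p55,o), (p55,p)}
  {p55} × {o, q} = {(p55,o), (p55,q)}
  {p54} × {o, p, q} = {(p54,o), (p54,p), (p54,q)}
  {p55} × {o, p, q} = {(p55,o), (p55,p), (p55,q)}
  {p54, p55} × {o, p} = {(p54,o), (p54,p), (p55,o), (p55,p)}
  {p54, p55} × {o, q} = {(p54,o), (p54,q), (p55,o), (p55,q)}
  {p54, p55} × {o, p, q} = {(p54,o), (p54,p), (p54,q), (p55,o), (p55,p), (p55,q)}
These 16 distinct sets form the basis B.
Close under arbitrary unions to get τ_{X×Y}; counting gives |τ_{X×Y}| = 36.


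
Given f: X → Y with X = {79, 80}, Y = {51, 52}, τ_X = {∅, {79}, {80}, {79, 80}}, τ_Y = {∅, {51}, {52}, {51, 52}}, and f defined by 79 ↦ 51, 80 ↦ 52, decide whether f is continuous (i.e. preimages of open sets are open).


f IS continuous.

Compute f^{-1}(U) for each U ∈ τ_Y:
  U = ∅: f^{-1}(U) = ∅ ∈ τ_X ✓.
  U = {51}: f^{-1}(U) = {79} ∈ τ_X ✓.
  U = {52}: f^{-1}(U) = {80} ∈ τ_X ✓.
  U = {51, 52}: f^{-1}(U) = {79, 80} ∈ τ_X ✓.
Every preimage lies in τ_X, so f IS continuous.


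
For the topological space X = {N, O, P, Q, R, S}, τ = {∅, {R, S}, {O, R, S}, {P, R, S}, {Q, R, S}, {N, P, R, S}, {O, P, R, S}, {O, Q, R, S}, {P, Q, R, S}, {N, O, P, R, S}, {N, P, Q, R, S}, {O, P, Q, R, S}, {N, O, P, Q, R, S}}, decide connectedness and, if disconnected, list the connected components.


(X, τ) is connected.

Find clopen sets (U ∈ τ with X ∖ U ∈ τ):
  U = ∅, X ∖ U = {N, O, P, Q, R, S} — both open, so U is clopen.
  U = {N, O, P, Q, R, S}, X ∖ U = ∅ — both open, so U is clopen.
Only trivial clopens (∅ and X) exist, so (X, τ) is connected.
Compute connected components by grouping points that agree on all clopens:
  component: {N, O, P, Q, R, S}


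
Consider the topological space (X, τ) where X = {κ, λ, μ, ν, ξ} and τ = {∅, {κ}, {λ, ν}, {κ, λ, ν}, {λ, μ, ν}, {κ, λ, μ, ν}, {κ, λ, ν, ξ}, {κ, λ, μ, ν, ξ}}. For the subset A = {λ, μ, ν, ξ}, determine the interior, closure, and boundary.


int(A) = {λ, μ, ν}, cl(A) = {λ, μ, ν, ξ}, ∂A = {ξ}.

Closed sets in (X, τ) are complements of opens:
  closed(X, τ) = {∅, {μ}, {ξ}, {κ, ξ}, {μ, ξ}, {κ, μ, ξ}, {λ, μ, ν, ξ}, {κ, λ, μ, ν, ξ}}.
int(A) = ⋃ {U ∈ τ : U ⊆ A}. Opens contained in A: ∅, {λ, ν}, {λ, μ, ν}.
Taking the union of these: int(A) = {λ, μ, ν}.
cl(A) = ⋂ {C closed : A ⊆ C}. Closed sets containing A: {λ, μ, ν, ξ}, {κ, λ, μ, ν, ξ}.
Intersecting these: cl(A) = {λ, μ, ν, ξ}.
∂A = cl(A) ∖ int(A) = {λ, μ, ν, ξ} ∖ {λ, μ, ν} = {ξ}.


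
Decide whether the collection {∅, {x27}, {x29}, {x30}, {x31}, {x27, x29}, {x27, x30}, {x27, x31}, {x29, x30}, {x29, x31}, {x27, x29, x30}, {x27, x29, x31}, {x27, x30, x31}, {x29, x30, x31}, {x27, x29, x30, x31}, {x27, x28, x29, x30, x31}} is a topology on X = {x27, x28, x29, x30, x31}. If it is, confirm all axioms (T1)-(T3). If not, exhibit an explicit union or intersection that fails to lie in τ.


τ is NOT a topology on X.

Axiom (T1): ∅ ∈ τ? Yes; X ∈ τ? Yes.
Axiom (T2/T3): check pairwise unions and intersections of members of τ.
Counterexample for (T2): {x30} ∪ {x31} = {x30, x31} ∉ τ. Therefore τ is NOT a topology.


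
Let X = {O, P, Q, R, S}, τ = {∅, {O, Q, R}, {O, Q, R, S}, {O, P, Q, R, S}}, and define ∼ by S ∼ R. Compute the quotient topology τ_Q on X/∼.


X/∼ = {[O], [P], [Q], [R=S]}; |τ_Q| = 3.

Equivalence classes: [O], [P], [Q], [R=S].
Quotient map π: X → X/∼ sends O ↦ [O], P ↦ [P], Q ↦ [Q], R ↦ [R=S], S ↦ [R=S].
For each subset V ⊆ X/∼, compute π^{-1}(V) ⊆ X and check whether π^{-1}(V) ∈ τ. V is open in τ_Q iff π^{-1}(V) ∈ τ.
  V = {}: π^{-1}(V) = ∅ ∈ τ ✓.
  V = {[O]}: π^{-1}(V) = {O} ∉ τ ✗.
  V = {[P]}: π^{-1}(V) = {P} ∉ τ ✗.
  V = {[O], [P]}: π^{-1}(V) = {O, P} ∉ τ ✗.
  V = {[Q]}: π^{-1}(V) = {Q} ∉ τ ✗.
  V = {[O], [Q]}: π^{-1}(V) = {O, Q} ∉ τ ✗.
  V = {[P], [Q]}: π^{-1}(V) = {P, Q} ∉ τ ✗.
  V = {[O], [P], [Q]}: π^{-1}(V) = {O, P, Q} ∉ τ ✗.
  V = {[R=S]}: π^{-1}(V) = {R, S} ∉ τ ✗.
  V = {[O], [R=S]}: π^{-1}(V) = {O, R, S} ∉ τ ✗.
  V = {[P], [R=S]}: π^{-1}(V) = {P, R, S} ∉ τ ✗.
  V = {[O], [P], [R=S]}: π^{-1}(V) = {O, P, R, S} ∉ τ ✗.
  V = {[Q], [R=S]}: π^{-1}(V) = {Q, R, S} ∉ τ ✗.
  V = {[O], [Q], [R=S]}: π^{-1}(V) = {O, Q, R, S} ∈ τ ✓.
  V = {[P], [Q], [R=S]}: π^{-1}(V) = {P, Q, R, S} ∉ τ ✗.
  V = {[O], [P], [Q], [R=S]}: π^{-1}(V) = {O, P, Q, R, S} ∈ τ ✓.
Open sets in the quotient: τ_Q = {{}, {[O], [Q], [R=S]}, {[O], [P], [Q], [R=S]}} (3 elements).


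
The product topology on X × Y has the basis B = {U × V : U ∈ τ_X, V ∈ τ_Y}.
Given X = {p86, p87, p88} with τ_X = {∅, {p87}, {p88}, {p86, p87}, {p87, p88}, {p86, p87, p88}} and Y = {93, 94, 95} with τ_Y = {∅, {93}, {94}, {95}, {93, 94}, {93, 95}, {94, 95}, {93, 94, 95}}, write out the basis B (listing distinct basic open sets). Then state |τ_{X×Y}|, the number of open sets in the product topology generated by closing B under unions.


Basis B = {∅ × ∅, {p87} × {93}, {p87} × {94}, {p87} × {95}, {p88} × {93}, {p88} × {94}, {p88} × {95}, {p86, p87} × {93}, {p86, p87} × {94}, {p86, p87} × {95}, {p87} × {93, 94}, {p87} × {93, 95}, {p87, p88} × {93}, {p87} × {94, 95}, {p87, p88} × {94}, {p87, p88} × {95}, {p88} × {93, 94}, {p88} × {93, 95}, {p88} × {94, 95}, {p86, p87, p88} × {93}, {p86, p87, p88} × {94}, {p86, p87, p88} × {95}, {p87} × {93, 94, 95}, {p88} × {93, 94, 95}, {p86, p87} × {93, 94}, {p86, p87} × {93, 95}, {p86, p87} × {94, 95}, {p87, p88} × {93, 94}, {p87, p88} × {93, 95}, {p87, p88} × {94, 95}, {p86, p87} × {93, 94, 95}, {p86, p87, p88} × {93, 94}, {p86, p87, p88} × {93, 95}, {p86, p87, p88} × {94, 95}, {p87, p88} × {93, 94, 95}, {p86, p87, p88} × {93, 94, 95}}; |τ_{X×Y}| = 216.

Enumerate products U × V with U ∈ τ_X, V ∈ τ_Y (deduplicated):
  ∅ × ∅ = {} (∅)
  {p87} × {93} = {(p87,93)}
  {p87} × {94} = {(p87,94)}
  {p87} × {95} = {(p87,95)}
  {p88} × {93} = {(p88,93)}
  {p88} × {94} = {(p88,94)}
  {p88} × {95} = {(p88,95)}
  {p86, p87} × {93} = {(p86,93), (p87,93)}
  {p86, p87} × {94} = {(p86,94), (p87,94)}
  {p86, p87} × {95} = {(p86,95), (p87,95)}
  {p87} × {93, 94} = {(p87,93), (p87,94)}
  {p87} × {93, 95} = {(p87,93), (p87,95)}
  {p87, p88} × {93} = {(p87,93), (p88,93)}
  {p87} × {94, 95} = {(p87,94), (p87,95)}
  {p87, p88} × {94} = {(p87,94), (p88,94)}
  {p87, p88} × {95} = {(p87,95), (p88,95)}
  {p88} × {93, 94} = {(p88,93), (p88,94)}
  {p88} × {93, 95} = {(p88,93), (p88,95)}
  {p88} × {94, 95} = {(p88,94), (p88,95)}
  {p86, p87, p88} × {93} = {(p86,93), (p87,93), (p88,93)}
  {p86, p87, p88} × {94} = {(p86,94), (p87,94), (p88,94)}
  {p86, p87, p88} × {95} = {(p86,95), (p87,95), (p88,95)}
  {p87} × {93, 94, 95} = {(p87,93), (p87,94), (p87,95)}
  {p88} × {93, 94, 95} = {(p88,93), (p88,94), (p88,95)}
  {p86, p87} × {93, 94} = {(p86,93), (p86,94), (p87,93), (p87,94)}
  {p86, p87} × {93, 95} = {(p86,93), (p86,95), (p87,93), (p87,95)}
  {p86, p87} × {94, 95} = {(p86,94), (p86,95), (p87,94), (p87,95)}
  {p87, p88} × {93, 94} = {(p87,93), (p87,94), (p88,93), (p88,94)}
  {p87, p88} × {93, 95} = {(p87,93), (p87,95), (p88,93), (p88,95)}
  {p87, p88} × {94, 95} = {(p87,94), (p87,95), (p88,94), (p88,95)}
  {p86, p87} × {93, 94, 95} = {(p86,93), (p86,94), (p86,95), (p87,93), (p87,94), (p87,95)}
  {p86, p87, p88} × {93, 94} = {(p86,93), (p86,94), (p87,93), (p87,94), (p88,93), (p88,94)}
  {p86, p87, p88} × {93, 95} = {(p86,93), (p86,95), (p87,93), (p87,95), (p88,93), (p88,95)}
  {p86, p87, p88} × {94, 95} = {(p86,94), (p86,95), (p87,94), (p87,95), (p88,94), (p88,95)}
  {p87, p88} × {93, 94, 95} = {(p87,93), (p87,94), (p87,95), (p88,93), (p88,94), (p88,95)}
  {p86, p87, p88} × {93, 94, 95} = {(p86,93), (p86,94), (p86,95), (p87,93), (p87,94), (p87,95), (p88,93), (p88,94), (p88,95)}
These 36 distinct sets form the basis B.
Close under arbitrary unions to get τ_{X×Y}; counting gives |τ_{X×Y}| = 216.


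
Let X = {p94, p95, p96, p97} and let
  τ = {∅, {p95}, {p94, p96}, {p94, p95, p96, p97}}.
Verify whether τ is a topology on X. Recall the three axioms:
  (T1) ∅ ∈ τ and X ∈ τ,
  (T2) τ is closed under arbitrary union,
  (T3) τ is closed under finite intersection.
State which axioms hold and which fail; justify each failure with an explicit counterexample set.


τ is NOT a topology on X.

Axiom (T1): ∅ ∈ τ? Yes; X ∈ τ? Yes.
Axiom (T2/T3): check pairwise unions and intersections of members of τ.
Counterexample for (T2): {p95} ∪ {p94, p96} = {p94, p95, p96} ∉ τ. Therefore τ is NOT a topology.


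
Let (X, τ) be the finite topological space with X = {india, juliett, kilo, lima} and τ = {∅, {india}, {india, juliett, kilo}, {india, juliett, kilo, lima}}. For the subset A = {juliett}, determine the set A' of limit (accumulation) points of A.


A' = {kilo, lima}

For each x ∈ X, list the open sets U ∈ τ with x ∈ U, then check whether U ∩ (A ∖ {x}) ≠ ∅ for every such U.
  x = india: open {india} ∋ x has {india} ∩ (A ∖ {india}) = ∅, so x is NOT a limit point.
  x = juliett: open {india, juliett, kilo} ∋ x has {india, juliett, kilo} ∩ (A ∖ {juliett}) = ∅, so x is NOT a limit point.
  x = kilo: opens ∋ x are {india, juliett, kilo}, {india, juliett, kilo, lima}; each meets A ∖ {kilo}, so x IS a limit point.
  x = lima: opens ∋ x are {india, juliett, kilo, lima}; each meets A ∖ {lima}, so x IS a limit point.
Collecting: A' = {kilo, lima}.


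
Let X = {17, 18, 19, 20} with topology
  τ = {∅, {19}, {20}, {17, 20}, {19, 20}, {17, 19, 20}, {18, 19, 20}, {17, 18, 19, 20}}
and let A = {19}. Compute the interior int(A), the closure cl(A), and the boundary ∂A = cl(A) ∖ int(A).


int(A) = {19}, cl(A) = {18, 19}, ∂A = {18}.

Closed sets in (X, τ) are complements of opens:
  closed(X, τ) = {∅, {17}, {18}, {17, 18}, {18, 19}, {17, 18, 19}, {17, 18, 20}, {17, 18, 19, 20}}.
int(A) = ⋃ {U ∈ τ : U ⊆ A}. Opens contained in A: ∅, {19}.
Taking the union of these: int(A) = {19}.
cl(A) = ⋂ {C closed : A ⊆ C}. Closed sets containing A: {18, 19}, {17, 18, 19}, {17, 18, 19, 20}.
Intersecting these: cl(A) = {18, 19}.
∂A = cl(A) ∖ int(A) = {18, 19} ∖ {19} = {18}.


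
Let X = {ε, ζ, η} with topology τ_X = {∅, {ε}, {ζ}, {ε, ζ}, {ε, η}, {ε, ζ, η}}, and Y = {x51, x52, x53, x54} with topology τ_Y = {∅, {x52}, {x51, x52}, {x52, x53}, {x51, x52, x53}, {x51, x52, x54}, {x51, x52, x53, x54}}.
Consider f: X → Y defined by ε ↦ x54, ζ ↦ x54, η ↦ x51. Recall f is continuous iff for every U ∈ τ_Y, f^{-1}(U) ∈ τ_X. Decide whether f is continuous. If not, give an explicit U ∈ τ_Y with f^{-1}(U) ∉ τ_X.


f is NOT continuous.

Compute f^{-1}(U) for each U ∈ τ_Y:
  U = ∅: f^{-1}(U) = ∅ ∈ τ_X ✓.
  U = {x52}: f^{-1}(U) = ∅ ∈ τ_X ✓.
  U = {x51, x52}: f^{-1}(U) = {η} ∉ τ_X ✗.
  U = {x52, x53}: f^{-1}(U) = ∅ ∈ τ_X ✓.
  U = {x51, x52, x53}: f^{-1}(U) = {η} ∉ τ_X ✗.
  U = {x51, x52, x54}: f^{-1}(U) = {ε, ζ, η} ∈ τ_X ✓.
  U = {x51, x52, x53, x54}: f^{-1}(U) = {ε, ζ, η} ∈ τ_X ✓.
Found U = {x51, x52} with f^{-1}(U) = {η} not in τ_X. Therefore f is NOT continuous.


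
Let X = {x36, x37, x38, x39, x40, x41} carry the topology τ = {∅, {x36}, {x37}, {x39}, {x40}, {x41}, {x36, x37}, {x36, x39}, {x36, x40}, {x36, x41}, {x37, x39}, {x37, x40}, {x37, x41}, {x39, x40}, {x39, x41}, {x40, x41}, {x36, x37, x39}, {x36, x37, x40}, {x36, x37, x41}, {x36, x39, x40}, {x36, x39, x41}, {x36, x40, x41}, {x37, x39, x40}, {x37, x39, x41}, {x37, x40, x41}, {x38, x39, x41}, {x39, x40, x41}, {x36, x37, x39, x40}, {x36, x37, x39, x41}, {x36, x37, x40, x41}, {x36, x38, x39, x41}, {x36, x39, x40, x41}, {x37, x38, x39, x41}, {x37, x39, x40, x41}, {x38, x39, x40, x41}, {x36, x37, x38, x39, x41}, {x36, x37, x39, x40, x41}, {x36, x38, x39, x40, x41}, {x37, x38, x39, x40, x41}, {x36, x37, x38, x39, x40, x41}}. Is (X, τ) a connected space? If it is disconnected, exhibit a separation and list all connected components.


(X, τ) is disconnected; components = [{x36}, {x37}, {x40}, {x38, x39, x41}].

Find clopen sets (U ∈ τ with X ∖ U ∈ τ):
  U = ∅, X ∖ U = {x36, x37, x38, x39, x40, x41} — both open, so U is clopen.
  U = {x36}, X ∖ U = {x37, x38, x39, x40, x41} — both open, so U is clopen.
  U = {x37}, X ∖ U = {x36, x38, x39, x40, x41} — both open, so U is clopen.
  U = {x40}, X ∖ U = {x36, x37, x38, x39, x41} — both open, so U is clopen.
  U = {x36, x37}, X ∖ U = {x38, x39, x40, x41} — both open, so U is clopen.
  U = {x36, x40}, X ∖ U = {x37, x38, x39, x41} — both open, so U is clopen.
  U = {x37, x40}, X ∖ U = {x36, x38, x39, x41} — both open, so U is clopen.
  U = {x36, x37, x40}, X ∖ U = {x38, x39, x41} — both open, so U is clopen.
  U = {x38, x39, x41}, X ∖ U = {x36, x37, x40} — both open, so U is clopen.
  U = {x36, x38, x39, x41}, X ∖ U = {x37, x40} — both open, so U is clopen.
  U = {x37, x38, x39, x41}, X ∖ U = {x36, x40} — both open, so U is clopen.
  U = {x38, x39, x40, x41}, X ∖ U = {x36, x37} — both open, so U is clopen.
  U = {x36, x37, x38, x39, x41}, X ∖ U = {x40} — both open, so U is clopen.
  U = {x36, x38, x39, x40, x41}, X ∖ U = {x37} — both open, so U is clopen.
  U = {x37, x38, x39, x40, x41}, X ∖ U = {x36} — both open, so U is clopen.
  U = {x36, x37, x38, x39, x40, x41}, X ∖ U = ∅ — both open, so U is clopen.
Nontrivial clopen(s) exist: e.g. {x38, x39, x41}. So (X, τ) is disconnected.
Compute connected components by grouping points that agree on all clopens:
  component: {x36}
  component: {x37}
  component: {x40}
  component: {x38, x39, x41}


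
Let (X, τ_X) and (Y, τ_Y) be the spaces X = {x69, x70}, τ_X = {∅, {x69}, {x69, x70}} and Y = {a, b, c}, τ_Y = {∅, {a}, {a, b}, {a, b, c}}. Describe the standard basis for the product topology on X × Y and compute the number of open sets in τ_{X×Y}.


Basis B = {∅ × ∅, {x69} × {a}, {x69} × {a, b}, {x69, x70} × {a}, {x69} × {a, b, c}, {x69, x70} × {a, b}, {x69, x70} × {a, b, c}}; |τ_{X×Y}| = 10.

Enumerate products U × V with U ∈ τ_X, V ∈ τ_Y (deduplicated):
  ∅ × ∅ = {} (∅)
  {x69} × {a} = {(x69,a)}
  {x69} × {a, b} = {(x69,a), (x69,b)}
  {x69, x70} × {a} = {(x69,a), (x70,a)}
  {x69} × {a, b, c} = {(x69,a), (x69,b), (x69,c)}
  {x69, x70} × {a, b} = {(x69,a), (x69,b), (x70,a), (x70,b)}
  {x69, x70} × {a, b, c} = {(x69,a), (x69,b), (x69,c), (x70,a), (x70,b), (x70,c)}
These 7 distinct sets form the basis B.
Close under arbitrary unions to get τ_{X×Y}; counting gives |τ_{X×Y}| = 10.


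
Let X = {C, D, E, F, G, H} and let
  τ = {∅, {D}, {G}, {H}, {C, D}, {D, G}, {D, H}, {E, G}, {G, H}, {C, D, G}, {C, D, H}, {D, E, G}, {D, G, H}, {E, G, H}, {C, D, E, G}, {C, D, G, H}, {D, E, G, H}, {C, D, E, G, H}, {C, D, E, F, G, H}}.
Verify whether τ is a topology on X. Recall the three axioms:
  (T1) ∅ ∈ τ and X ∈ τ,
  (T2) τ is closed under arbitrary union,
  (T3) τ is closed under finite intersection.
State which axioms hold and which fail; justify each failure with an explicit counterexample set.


τ IS a topology on X.

Axiom (T1): ∅ ∈ τ? Yes; X ∈ τ? Yes.
Axiom (T2/T3): check pairwise unions and intersections of members of τ.
All pairwise intersections and unions checked — each lies in τ. Therefore τ satisfies (T1), (T2), (T3): it IS a topology on X.


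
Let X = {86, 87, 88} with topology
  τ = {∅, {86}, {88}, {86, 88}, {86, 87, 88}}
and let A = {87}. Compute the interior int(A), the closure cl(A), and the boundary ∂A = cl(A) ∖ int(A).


int(A) = ∅, cl(A) = {87}, ∂A = {87}.

Closed sets in (X, τ) are complements of opens:
  closed(X, τ) = {∅, {87}, {86, 87}, {87, 88}, {86, 87, 88}}.
int(A) = ⋃ {U ∈ τ : U ⊆ A}. Opens contained in A: ∅.
Taking the union of these: int(A) = ∅.
cl(A) = ⋂ {C closed : A ⊆ C}. Closed sets containing A: {87}, {86, 87}, {87, 88}, {86, 87, 88}.
Intersecting these: cl(A) = {87}.
∂A = cl(A) ∖ int(A) = {87} ∖ ∅ = {87}.


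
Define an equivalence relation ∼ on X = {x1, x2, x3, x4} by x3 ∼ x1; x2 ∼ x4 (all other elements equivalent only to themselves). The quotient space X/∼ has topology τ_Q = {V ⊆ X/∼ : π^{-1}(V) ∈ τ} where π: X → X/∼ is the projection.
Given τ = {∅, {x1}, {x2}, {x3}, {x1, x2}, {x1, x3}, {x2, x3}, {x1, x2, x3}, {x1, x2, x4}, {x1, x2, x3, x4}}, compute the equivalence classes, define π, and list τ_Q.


X/∼ = {[x1=x3], [x2=x4]}; |τ_Q| = 3.

Equivalence classes: [x1=x3], [x2=x4].
Quotient map π: X → X/∼ sends x1 ↦ [x1=x3], x2 ↦ [x2=x4], x3 ↦ [x1=x3], x4 ↦ [x2=x4].
For each subset V ⊆ X/∼, compute π^{-1}(V) ⊆ X and check whether π^{-1}(V) ∈ τ. V is open in τ_Q iff π^{-1}(V) ∈ τ.
  V = {}: π^{-1}(V) = ∅ ∈ τ ✓.
  V = {[x1=x3]}: π^{-1}(V) = {x1, x3} ∈ τ ✓.
  V = {[x2=x4]}: π^{-1}(V) = {x2, x4} ∉ τ ✗.
  V = {[x1=x3], [x2=x4]}: π^{-1}(V) = {x1, x2, x3, x4} ∈ τ ✓.
Open sets in the quotient: τ_Q = {{}, {[x1=x3]}, {[x1=x3], [x2=x4]}} (3 elements).


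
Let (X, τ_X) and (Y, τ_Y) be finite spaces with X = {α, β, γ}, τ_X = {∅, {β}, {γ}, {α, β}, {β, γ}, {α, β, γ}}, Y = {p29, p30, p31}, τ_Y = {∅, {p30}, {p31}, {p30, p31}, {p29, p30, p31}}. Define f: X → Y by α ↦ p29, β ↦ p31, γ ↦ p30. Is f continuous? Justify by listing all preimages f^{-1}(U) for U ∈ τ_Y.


f IS continuous.

Compute f^{-1}(U) for each U ∈ τ_Y:
  U = ∅: f^{-1}(U) = ∅ ∈ τ_X ✓.
  U = {p30}: f^{-1}(U) = {γ} ∈ τ_X ✓.
  U = {p31}: f^{-1}(U) = {β} ∈ τ_X ✓.
  U = {p30, p31}: f^{-1}(U) = {β, γ} ∈ τ_X ✓.
  U = {p29, p30, p31}: f^{-1}(U) = {α, β, γ} ∈ τ_X ✓.
Every preimage lies in τ_X, so f IS continuous.


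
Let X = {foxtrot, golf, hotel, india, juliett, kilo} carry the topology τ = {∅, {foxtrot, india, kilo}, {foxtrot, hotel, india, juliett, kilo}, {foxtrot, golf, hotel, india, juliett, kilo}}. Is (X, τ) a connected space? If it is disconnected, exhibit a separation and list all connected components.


(X, τ) is connected.

Find clopen sets (U ∈ τ with X ∖ U ∈ τ):
  U = ∅, X ∖ U = {foxtrot, golf, hotel, india, juliett, kilo} — both open, so U is clopen.
  U = {foxtrot, golf, hotel, india, juliett, kilo}, X ∖ U = ∅ — both open, so U is clopen.
Only trivial clopens (∅ and X) exist, so (X, τ) is connected.
Compute connected components by grouping points that agree on all clopens:
  component: {foxtrot, golf, hotel, india, juliett, kilo}


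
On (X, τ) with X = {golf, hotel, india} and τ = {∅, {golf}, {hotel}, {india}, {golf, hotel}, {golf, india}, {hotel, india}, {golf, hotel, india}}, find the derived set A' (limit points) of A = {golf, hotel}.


A' = ∅

For each x ∈ X, list the open sets U ∈ τ with x ∈ U, then check whether U ∩ (A ∖ {x}) ≠ ∅ for every such U.
  x = golf: open {golf} ∋ x has {golf} ∩ (A ∖ {golf}) = ∅, so x is NOT a limit point.
  x = hotel: open {hotel} ∋ x has {hotel} ∩ (A ∖ {hotel}) = ∅, so x is NOT a limit point.
  x = india: open {india} ∋ x has {india} ∩ (A ∖ {india}) = ∅, so x is NOT a limit point.
Collecting: A' = ∅.


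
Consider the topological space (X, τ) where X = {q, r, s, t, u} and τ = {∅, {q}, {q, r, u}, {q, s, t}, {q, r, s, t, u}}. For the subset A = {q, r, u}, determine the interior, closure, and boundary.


int(A) = {q, r, u}, cl(A) = {q, r, s, t, u}, ∂A = {s, t}.

Closed sets in (X, τ) are complements of opens:
  closed(X, τ) = {∅, {r, u}, {s, t}, {r, s, t, u}, {q, r, s, t, u}}.
int(A) = ⋃ {U ∈ τ : U ⊆ A}. Opens contained in A: ∅, {q}, {q, r, u}.
Taking the union of these: int(A) = {q, r, u}.
cl(A) = ⋂ {C closed : A ⊆ C}. Closed sets containing A: {q, r, s, t, u}.
Intersecting these: cl(A) = {q, r, s, t, u}.
∂A = cl(A) ∖ int(A) = {q, r, s, t, u} ∖ {q, r, u} = {s, t}.


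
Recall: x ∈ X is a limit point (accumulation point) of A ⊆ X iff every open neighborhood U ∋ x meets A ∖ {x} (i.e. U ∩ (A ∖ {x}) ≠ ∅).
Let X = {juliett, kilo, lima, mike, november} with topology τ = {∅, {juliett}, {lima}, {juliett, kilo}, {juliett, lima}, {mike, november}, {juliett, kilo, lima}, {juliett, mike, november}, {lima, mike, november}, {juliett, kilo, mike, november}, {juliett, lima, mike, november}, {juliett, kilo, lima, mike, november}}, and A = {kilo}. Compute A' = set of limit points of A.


A' = ∅

For each x ∈ X, list the open sets U ∈ τ with x ∈ U, then check whether U ∩ (A ∖ {x}) ≠ ∅ for every such U.
  x = juliett: open {juliett} ∋ x has {juliett} ∩ (A ∖ {juliett}) = ∅, so x is NOT a limit point.
  x = kilo: open {juliett, kilo} ∋ x has {juliett, kilo} ∩ (A ∖ {kilo}) = ∅, so x is NOT a limit point.
  x = lima: open {lima} ∋ x has {lima} ∩ (A ∖ {lima}) = ∅, so x is NOT a limit point.
  x = mike: open {mike, november} ∋ x has {mike, november} ∩ (A ∖ {mike}) = ∅, so x is NOT a limit point.
  x = november: open {mike, november} ∋ x has {mike, november} ∩ (A ∖ {november}) = ∅, so x is NOT a limit point.
Collecting: A' = ∅.


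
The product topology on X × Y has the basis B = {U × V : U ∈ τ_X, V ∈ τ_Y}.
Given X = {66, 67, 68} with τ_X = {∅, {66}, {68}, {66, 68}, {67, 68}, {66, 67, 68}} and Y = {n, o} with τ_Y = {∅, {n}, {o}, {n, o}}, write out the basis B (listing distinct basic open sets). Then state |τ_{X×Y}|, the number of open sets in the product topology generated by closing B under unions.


Basis B = {∅ × ∅, {66} × {n}, {66} × {o}, {68} × {n}, {68} × {o}, {66} × {n, o}, {66, 68} × {n}, {66, 68} × {o}, {67, 68} × {n}, {67, 68} × {o}, {68} × {n, o}, {66, 67, 68} × {n}, {66, 67, 68} × {o}, {66, 68} × {n, o}, {67, 68} × {n, o}, {66, 67, 68} × {n, o}}; |τ_{X×Y}| = 36.

Enumerate products U × V with U ∈ τ_X, V ∈ τ_Y (deduplicated):
  ∅ × ∅ = {} (∅)
  {66} × {n} = {(66,n)}
  {66} × {o} = {(66,o)}
  {68} × {n} = {(68,n)}
  {68} × {o} = {(68,o)}
  {66} × {n, o} = {(66,n), (66,o)}
  {66, 68} × {n} = {(66,n), (68,n)}
  {66, 68} × {o} = {(66,o), (68,o)}
  {67, 68} × {n} = {(67,n), (68,n)}
  {67, 68} × {o} = {(67,o), (68,o)}
  {68} × {n, o} = {(68,n), (68,o)}
  {66, 67, 68} × {n} = {(66,n), (67,n), (68,n)}
  {66, 67, 68} × {o} = {(66,o), (67,o), (68,o)}
  {66, 68} × {n, o} = {(66,n), (66,o), (68,n), (68,o)}
  {67, 68} × {n, o} = {(67,n), (67,o), (68,n), (68,o)}
  {66, 67, 68} × {n, o} = {(66,n), (66,o), (67,n), (67,o), (68,n), (68,o)}
These 16 distinct sets form the basis B.
Close under arbitrary unions to get τ_{X×Y}; counting gives |τ_{X×Y}| = 36.


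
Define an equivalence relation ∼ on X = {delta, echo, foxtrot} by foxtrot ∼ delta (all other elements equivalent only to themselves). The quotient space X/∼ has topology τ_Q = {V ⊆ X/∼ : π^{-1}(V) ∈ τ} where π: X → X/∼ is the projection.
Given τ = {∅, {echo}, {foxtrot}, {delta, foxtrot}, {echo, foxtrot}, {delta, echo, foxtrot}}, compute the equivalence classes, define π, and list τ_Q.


X/∼ = {[delta=foxtrot], [echo]}; |τ_Q| = 4.

Equivalence classes: [delta=foxtrot], [echo].
Quotient map π: X → X/∼ sends delta ↦ [delta=foxtrot], echo ↦ [echo], foxtrot ↦ [delta=foxtrot].
For each subset V ⊆ X/∼, compute π^{-1}(V) ⊆ X and check whether π^{-1}(V) ∈ τ. V is open in τ_Q iff π^{-1}(V) ∈ τ.
  V = {}: π^{-1}(V) = ∅ ∈ τ ✓.
  V = {[delta=foxtrot]}: π^{-1}(V) = {delta, foxtrot} ∈ τ ✓.
  V = {[echo]}: π^{-1}(V) = {echo} ∈ τ ✓.
  V = {[delta=foxtrot], [echo]}: π^{-1}(V) = {delta, echo, foxtrot} ∈ τ ✓.
Open sets in the quotient: τ_Q = {{}, {[delta=foxtrot]}, {[echo]}, {[delta=foxtrot], [echo]}} (4 elements).


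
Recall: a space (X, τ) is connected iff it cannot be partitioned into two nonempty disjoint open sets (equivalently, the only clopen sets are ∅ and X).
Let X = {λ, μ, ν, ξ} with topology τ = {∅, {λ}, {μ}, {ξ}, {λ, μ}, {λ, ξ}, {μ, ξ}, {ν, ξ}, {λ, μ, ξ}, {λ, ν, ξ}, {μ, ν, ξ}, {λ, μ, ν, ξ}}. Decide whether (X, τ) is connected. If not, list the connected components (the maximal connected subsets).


(X, τ) is disconnected; components = [{λ}, {μ}, {ν, ξ}].

Find clopen sets (U ∈ τ with X ∖ U ∈ τ):
  U = ∅, X ∖ U = {λ, μ, ν, ξ} — both open, so U is clopen.
  U = {λ}, X ∖ U = {μ, ν, ξ} — both open, so U is clopen.
  U = {μ}, X ∖ U = {λ, ν, ξ} — both open, so U is clopen.
  U = {λ, μ}, X ∖ U = {ν, ξ} — both open, so U is clopen.
  U = {ν, ξ}, X ∖ U = {λ, μ} — both open, so U is clopen.
  U = {λ, ν, ξ}, X ∖ U = {μ} — both open, so U is clopen.
  U = {μ, ν, ξ}, X ∖ U = {λ} — both open, so U is clopen.
  U = {λ, μ, ν, ξ}, X ∖ U = ∅ — both open, so U is clopen.
Nontrivial clopen(s) exist: e.g. {λ, ν, ξ}. So (X, τ) is disconnected.
Compute connected components by grouping points that agree on all clopens:
  component: {λ}
  component: {μ}
  component: {ν, ξ}
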